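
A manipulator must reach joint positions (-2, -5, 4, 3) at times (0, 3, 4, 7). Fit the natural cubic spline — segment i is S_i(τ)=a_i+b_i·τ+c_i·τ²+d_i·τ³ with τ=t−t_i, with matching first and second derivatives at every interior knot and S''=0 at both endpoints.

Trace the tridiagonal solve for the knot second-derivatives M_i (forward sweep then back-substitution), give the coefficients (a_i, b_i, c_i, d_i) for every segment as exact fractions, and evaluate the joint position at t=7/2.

Δ: Δ0=-1, Δ1=9, Δ2=-1/3
row 1: diag=8, rhs=60; c'=1/8, d'=15/2
row 2: denom=8−1·1/8=63/8; d'=(-56−1·15/2)/(63/8)=-508/63
back: M2=-508/63
back: M1=15/2−1/8·-508/63=536/63
M: M0=0, M1=536/63, M2=-508/63, M3=0
seg 0: a=-2, c=M0/2=0, d=(M1−M0)/(6·3)=268/567, b=Δ0−h0·(2M0+M1)/6=-331/63
seg 1: a=-5, c=M1/2=268/63, d=(M2−M1)/(6·1)=-58/21, b=Δ1−h1·(2M1+M2)/6=473/63
seg 2: a=4, c=M2/2=-254/63, d=(M3−M2)/(6·3)=254/567, b=Δ2−h2·(2M2+M3)/6=487/63
t_q=7/2 → seg 1, τ=1/2; S=-5+473/63·τ+268/63·τ²+-58/21·τ³=-19/36

  seg 0: a=-2 b=-331/63 c=0 d=268/567
  seg 1: a=-5 b=473/63 c=268/63 d=-58/21
  seg 2: a=4 b=487/63 c=-254/63 d=254/567
S(7/2) = -19/36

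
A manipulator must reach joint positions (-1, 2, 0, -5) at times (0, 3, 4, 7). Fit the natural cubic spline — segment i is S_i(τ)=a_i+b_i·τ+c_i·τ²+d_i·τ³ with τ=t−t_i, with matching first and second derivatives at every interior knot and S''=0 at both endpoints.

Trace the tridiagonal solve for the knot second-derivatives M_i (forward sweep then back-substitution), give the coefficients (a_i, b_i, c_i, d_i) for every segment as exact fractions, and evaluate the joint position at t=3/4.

  seg 0: a=-1 b=136/63 c=0 d=-73/567
  seg 1: a=2 b=-83/63 c=-73/63 d=10/21
  seg 2: a=0 b=-139/63 c=17/63 d=-17/567
S(3/4) = 253/448

Δ: Δ0=1, Δ1=-2, Δ2=-5/3
row 1: diag=8, rhs=-18; c'=1/8, d'=-9/4
row 2: denom=8−1·1/8=63/8; d'=(2−1·-9/4)/(63/8)=34/63
back: M2=34/63
back: M1=-9/4−1/8·34/63=-146/63
M: M0=0, M1=-146/63, M2=34/63, M3=0
seg 0: a=-1, c=M0/2=0, d=(M1−M0)/(6·3)=-73/567, b=Δ0−h0·(2M0+M1)/6=136/63
seg 1: a=2, c=M1/2=-73/63, d=(M2−M1)/(6·1)=10/21, b=Δ1−h1·(2M1+M2)/6=-83/63
seg 2: a=0, c=M2/2=17/63, d=(M3−M2)/(6·3)=-17/567, b=Δ2−h2·(2M2+M3)/6=-139/63
t_q=3/4 → seg 0, τ=3/4; S=-1+136/63·τ+0·τ²+-73/567·τ³=253/448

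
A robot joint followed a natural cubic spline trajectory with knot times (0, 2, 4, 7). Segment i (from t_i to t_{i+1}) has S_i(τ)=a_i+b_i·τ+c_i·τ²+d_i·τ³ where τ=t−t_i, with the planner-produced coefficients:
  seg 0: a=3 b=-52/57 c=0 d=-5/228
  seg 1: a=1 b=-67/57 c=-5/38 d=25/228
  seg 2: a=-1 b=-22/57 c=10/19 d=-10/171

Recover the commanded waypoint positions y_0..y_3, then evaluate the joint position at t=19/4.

y_0=3 y_1=1 y_2=-1 y_3=1
S(19/4) = -619/608

y_0 = S_0(0) = a_0 = 3
y_1 = S_1(0) = a_1 = 1
y_2 = S_2(0) = a_2 = -1
y_3 = S_2(3) = 1
t_q=19/4 is in segment 2 (τ=3/4); S_2(τ)=-619/608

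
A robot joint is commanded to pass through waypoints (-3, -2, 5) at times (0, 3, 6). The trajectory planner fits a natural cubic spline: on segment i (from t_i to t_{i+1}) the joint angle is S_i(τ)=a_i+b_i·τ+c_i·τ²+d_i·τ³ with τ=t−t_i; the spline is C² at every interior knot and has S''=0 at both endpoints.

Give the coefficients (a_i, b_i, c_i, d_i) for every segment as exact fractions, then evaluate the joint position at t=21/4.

Δ: Δ0=1/3, Δ1=7/3
row 1: diag=12, rhs=12; c'=1/4, d'=1
back: M1=1
M: M0=0, M1=1, M2=0
seg 0: a=-3, c=M0/2=0, d=(M1−M0)/(6·3)=1/18, b=Δ0−h0·(2M0+M1)/6=-1/6
seg 1: a=-2, c=M1/2=1/2, d=(M2−M1)/(6·3)=-1/18, b=Δ1−h1·(2M1+M2)/6=4/3
t_q=21/4 → seg 1, τ=9/4; S=-2+4/3·τ+1/2·τ²+-1/18·τ³=371/128

  seg 0: a=-3 b=-1/6 c=0 d=1/18
  seg 1: a=-2 b=4/3 c=1/2 d=-1/18
S(21/4) = 371/128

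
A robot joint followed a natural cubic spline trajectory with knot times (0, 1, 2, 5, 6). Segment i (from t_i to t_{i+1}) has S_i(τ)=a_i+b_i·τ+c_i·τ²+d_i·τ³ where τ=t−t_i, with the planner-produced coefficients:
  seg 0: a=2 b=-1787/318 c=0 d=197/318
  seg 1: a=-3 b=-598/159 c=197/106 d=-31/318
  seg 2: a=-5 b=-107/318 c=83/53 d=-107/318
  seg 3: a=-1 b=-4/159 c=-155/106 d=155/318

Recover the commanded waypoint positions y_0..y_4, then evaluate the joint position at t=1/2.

y_0 = S_0(0) = a_0 = 2
y_1 = S_1(0) = a_1 = -3
y_2 = S_2(0) = a_2 = -5
y_3 = S_3(0) = a_3 = -1
y_4 = S_3(1) = -2
t_q=1/2 is in segment 0 (τ=1/2); S_0(τ)=-621/848

y_0=2 y_1=-3 y_2=-5 y_3=-1 y_4=-2
S(1/2) = -621/848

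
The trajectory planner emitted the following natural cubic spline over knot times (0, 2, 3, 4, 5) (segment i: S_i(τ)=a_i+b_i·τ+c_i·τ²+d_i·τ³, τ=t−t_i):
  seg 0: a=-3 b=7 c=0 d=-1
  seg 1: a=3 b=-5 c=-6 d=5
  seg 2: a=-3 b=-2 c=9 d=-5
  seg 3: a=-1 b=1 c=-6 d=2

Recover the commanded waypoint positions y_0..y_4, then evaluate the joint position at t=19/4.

y_0=-3 y_1=3 y_2=-3 y_3=-1 y_4=-4
S(19/4) = -89/32

y_0 = S_0(0) = a_0 = -3
y_1 = S_1(0) = a_1 = 3
y_2 = S_2(0) = a_2 = -3
y_3 = S_3(0) = a_3 = -1
y_4 = S_3(1) = -4
t_q=19/4 is in segment 3 (τ=3/4); S_3(τ)=-89/32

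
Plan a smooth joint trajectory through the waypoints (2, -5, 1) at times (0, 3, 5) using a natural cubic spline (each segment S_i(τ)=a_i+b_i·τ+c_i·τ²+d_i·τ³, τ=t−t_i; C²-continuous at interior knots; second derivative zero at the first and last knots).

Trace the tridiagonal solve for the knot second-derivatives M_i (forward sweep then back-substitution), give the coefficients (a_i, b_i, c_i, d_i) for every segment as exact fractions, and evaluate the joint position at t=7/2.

  seg 0: a=2 b=-59/15 c=0 d=8/45
  seg 1: a=-5 b=13/15 c=8/5 d=-4/15
S(7/2) = -21/5

Δ: Δ0=-7/3, Δ1=3
row 1: diag=10, rhs=32; c'=1/5, d'=16/5
back: M1=16/5
M: M0=0, M1=16/5, M2=0
seg 0: a=2, c=M0/2=0, d=(M1−M0)/(6·3)=8/45, b=Δ0−h0·(2M0+M1)/6=-59/15
seg 1: a=-5, c=M1/2=8/5, d=(M2−M1)/(6·2)=-4/15, b=Δ1−h1·(2M1+M2)/6=13/15
t_q=7/2 → seg 1, τ=1/2; S=-5+13/15·τ+8/5·τ²+-4/15·τ³=-21/5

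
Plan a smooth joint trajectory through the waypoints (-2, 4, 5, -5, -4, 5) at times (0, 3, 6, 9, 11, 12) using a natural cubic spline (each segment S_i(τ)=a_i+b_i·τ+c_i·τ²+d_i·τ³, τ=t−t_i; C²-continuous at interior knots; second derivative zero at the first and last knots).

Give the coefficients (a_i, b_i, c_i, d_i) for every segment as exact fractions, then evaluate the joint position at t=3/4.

  seg 0: a=-2 b=69/32 c=0 d=-5/288
  seg 1: a=4 b=27/16 c=-5/32 d=-85/864
  seg 2: a=5 b=-61/32 c=-25/24 d=163/864
  seg 3: a=-5 b=-49/16 c=21/32 d=9/16
  seg 4: a=-4 b=101/16 c=129/32 d=-43/32
S(3/4) = -799/2048

Δ: Δ0=2, Δ1=1/3, Δ2=-10/3, Δ3=1/2, Δ4=9
row 1: diag=12, rhs=-10; c'=1/4, d'=-5/6
row 2: denom=12−3·1/4=45/4; d'=(-22−3·-5/6)/(45/4)=-26/15
row 3: denom=10−3·4/15=46/5; d'=(23−3·-26/15)/(46/5)=141/46
row 4: denom=6−2·5/23=128/23; d'=(51−2·141/46)/(128/23)=129/16
back: M4=129/16
back: M3=141/46−5/23·129/16=21/16
back: M2=-26/15−4/15·21/16=-25/12
back: M1=-5/6−1/4·-25/12=-5/16
M: M0=0, M1=-5/16, M2=-25/12, M3=21/16, M4=129/16, M5=0
seg 0: a=-2, c=M0/2=0, d=(M1−M0)/(6·3)=-5/288, b=Δ0−h0·(2M0+M1)/6=69/32
seg 1: a=4, c=M1/2=-5/32, d=(M2−M1)/(6·3)=-85/864, b=Δ1−h1·(2M1+M2)/6=27/16
seg 2: a=5, c=M2/2=-25/24, d=(M3−M2)/(6·3)=163/864, b=Δ2−h2·(2M2+M3)/6=-61/32
seg 3: a=-5, c=M3/2=21/32, d=(M4−M3)/(6·2)=9/16, b=Δ3−h3·(2M3+M4)/6=-49/16
seg 4: a=-4, c=M4/2=129/32, d=(M5−M4)/(6·1)=-43/32, b=Δ4−h4·(2M4+M5)/6=101/16
t_q=3/4 → seg 0, τ=3/4; S=-2+69/32·τ+0·τ²+-5/288·τ³=-799/2048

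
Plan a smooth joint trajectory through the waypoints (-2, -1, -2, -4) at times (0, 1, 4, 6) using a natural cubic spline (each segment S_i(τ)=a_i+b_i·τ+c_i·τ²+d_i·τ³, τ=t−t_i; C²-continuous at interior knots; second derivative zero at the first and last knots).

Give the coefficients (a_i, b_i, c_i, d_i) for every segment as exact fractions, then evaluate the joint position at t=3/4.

Δ: Δ0=1, Δ1=-1/3, Δ2=-1
row 1: diag=8, rhs=-8; c'=3/8, d'=-1
row 2: denom=10−3·3/8=71/8; d'=(-4−3·-1)/(71/8)=-8/71
back: M2=-8/71
back: M1=-1−3/8·-8/71=-68/71
M: M0=0, M1=-68/71, M2=-8/71, M3=0
seg 0: a=-2, c=M0/2=0, d=(M1−M0)/(6·1)=-34/213, b=Δ0−h0·(2M0+M1)/6=247/213
seg 1: a=-1, c=M1/2=-34/71, d=(M2−M1)/(6·3)=10/213, b=Δ1−h1·(2M1+M2)/6=145/213
seg 2: a=-2, c=M2/2=-4/71, d=(M3−M2)/(6·2)=2/213, b=Δ2−h2·(2M2+M3)/6=-197/213
t_q=3/4 → seg 0, τ=3/4; S=-2+247/213·τ+0·τ²+-34/213·τ³=-2721/2272

  seg 0: a=-2 b=247/213 c=0 d=-34/213
  seg 1: a=-1 b=145/213 c=-34/71 d=10/213
  seg 2: a=-2 b=-197/213 c=-4/71 d=2/213
S(3/4) = -2721/2272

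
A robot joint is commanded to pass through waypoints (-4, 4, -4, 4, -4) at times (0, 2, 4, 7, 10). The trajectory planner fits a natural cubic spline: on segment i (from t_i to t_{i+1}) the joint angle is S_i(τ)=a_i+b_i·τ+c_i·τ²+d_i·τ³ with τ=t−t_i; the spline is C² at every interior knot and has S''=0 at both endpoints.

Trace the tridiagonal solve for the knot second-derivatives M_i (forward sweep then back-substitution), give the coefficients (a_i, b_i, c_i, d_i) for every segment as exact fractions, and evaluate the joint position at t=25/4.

  seg 0: a=-4 b=46/7 c=0 d=-9/14
  seg 1: a=4 b=-8/7 c=-27/7 d=17/14
  seg 2: a=-4 b=-2 c=24/7 d=-118/189
  seg 3: a=4 b=12/7 c=-46/21 d=46/189
S(25/4) = 391/224

Δ: Δ0=4, Δ1=-4, Δ2=8/3, Δ3=-8/3
row 1: diag=8, rhs=-48; c'=1/4, d'=-6
row 2: denom=10−2·1/4=19/2; d'=(40−2·-6)/(19/2)=104/19
row 3: denom=12−3·6/19=210/19; d'=(-32−3·104/19)/(210/19)=-92/21
back: M3=-92/21
back: M2=104/19−6/19·-92/21=48/7
back: M1=-6−1/4·48/7=-54/7
M: M0=0, M1=-54/7, M2=48/7, M3=-92/21, M4=0
seg 0: a=-4, c=M0/2=0, d=(M1−M0)/(6·2)=-9/14, b=Δ0−h0·(2M0+M1)/6=46/7
seg 1: a=4, c=M1/2=-27/7, d=(M2−M1)/(6·2)=17/14, b=Δ1−h1·(2M1+M2)/6=-8/7
seg 2: a=-4, c=M2/2=24/7, d=(M3−M2)/(6·3)=-118/189, b=Δ2−h2·(2M2+M3)/6=-2
seg 3: a=4, c=M3/2=-46/21, d=(M4−M3)/(6·3)=46/189, b=Δ3−h3·(2M3+M4)/6=12/7
t_q=25/4 → seg 2, τ=9/4; S=-4+-2·τ+24/7·τ²+-118/189·τ³=391/224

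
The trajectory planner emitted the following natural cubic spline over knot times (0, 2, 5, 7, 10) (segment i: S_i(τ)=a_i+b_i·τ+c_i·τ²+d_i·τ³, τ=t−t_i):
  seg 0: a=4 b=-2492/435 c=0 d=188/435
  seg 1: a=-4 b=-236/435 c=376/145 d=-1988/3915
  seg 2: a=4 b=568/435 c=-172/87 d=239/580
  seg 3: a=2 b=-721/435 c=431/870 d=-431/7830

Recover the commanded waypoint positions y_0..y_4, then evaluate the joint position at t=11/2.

y_0=4 y_1=-4 y_2=4 y_3=2 y_4=0
S(11/2) = 3907/928

y_0 = S_0(0) = a_0 = 4
y_1 = S_1(0) = a_1 = -4
y_2 = S_2(0) = a_2 = 4
y_3 = S_3(0) = a_3 = 2
y_4 = S_3(3) = 0
t_q=11/2 is in segment 2 (τ=1/2); S_2(τ)=3907/928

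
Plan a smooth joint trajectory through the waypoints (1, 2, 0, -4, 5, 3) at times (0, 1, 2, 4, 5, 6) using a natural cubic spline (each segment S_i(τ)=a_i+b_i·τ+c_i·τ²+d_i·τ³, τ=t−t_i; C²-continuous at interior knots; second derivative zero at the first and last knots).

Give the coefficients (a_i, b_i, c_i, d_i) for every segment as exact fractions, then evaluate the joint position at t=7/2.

Δ: Δ0=1, Δ1=-2, Δ2=-2, Δ3=9, Δ4=-2
row 1: diag=4, rhs=-18; c'=1/4, d'=-9/2
row 2: denom=6−1·1/4=23/4; d'=(0−1·-9/2)/(23/4)=18/23
row 3: denom=6−2·8/23=122/23; d'=(66−2·18/23)/(122/23)=741/61
row 4: denom=4−1·23/122=465/122; d'=(-66−1·741/61)/(465/122)=-3178/155
back: M4=-3178/155
back: M3=741/61−23/122·-3178/155=2482/155
back: M2=18/23−8/23·2482/155=-742/155
back: M1=-9/2−1/4·-742/155=-512/155
M: M0=0, M1=-512/155, M2=-742/155, M3=2482/155, M4=-3178/155, M5=0
seg 0: a=1, c=M0/2=0, d=(M1−M0)/(6·1)=-256/465, b=Δ0−h0·(2M0+M1)/6=721/465
seg 1: a=2, c=M1/2=-256/155, d=(M2−M1)/(6·1)=-23/93, b=Δ1−h1·(2M1+M2)/6=-47/465
seg 2: a=0, c=M2/2=-371/155, d=(M3−M2)/(6·2)=26/15, b=Δ2−h2·(2M2+M3)/6=-1928/465
seg 3: a=-4, c=M3/2=1241/155, d=(M4−M3)/(6·1)=-566/93, b=Δ3−h3·(2M3+M4)/6=3292/465
seg 4: a=5, c=M4/2=-1589/155, d=(M5−M4)/(6·1)=1589/465, b=Δ4−h4·(2M4+M5)/6=2248/465
t_q=7/2 → seg 2, τ=3/2; S=0+-1928/465·τ+-371/155·τ²+26/15·τ³=-892/155

  seg 0: a=1 b=721/465 c=0 d=-256/465
  seg 1: a=2 b=-47/465 c=-256/155 d=-23/93
  seg 2: a=0 b=-1928/465 c=-371/155 d=26/15
  seg 3: a=-4 b=3292/465 c=1241/155 d=-566/93
  seg 4: a=5 b=2248/465 c=-1589/155 d=1589/465
S(7/2) = -892/155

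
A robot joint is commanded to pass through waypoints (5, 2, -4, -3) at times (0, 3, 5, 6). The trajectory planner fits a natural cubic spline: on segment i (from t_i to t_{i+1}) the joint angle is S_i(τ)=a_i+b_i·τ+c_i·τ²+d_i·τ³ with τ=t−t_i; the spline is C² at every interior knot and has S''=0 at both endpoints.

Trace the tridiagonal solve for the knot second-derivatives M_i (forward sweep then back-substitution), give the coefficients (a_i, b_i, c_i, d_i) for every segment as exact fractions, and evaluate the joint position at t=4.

  seg 0: a=5 b=1/14 c=0 d=-5/42
  seg 1: a=2 b=-22/7 c=-15/14 d=4/7
  seg 2: a=-4 b=-4/7 c=33/14 d=-11/14
S(4) = -23/14

Δ: Δ0=-1, Δ1=-3, Δ2=1
row 1: diag=10, rhs=-12; c'=1/5, d'=-6/5
row 2: denom=6−2·1/5=28/5; d'=(24−2·-6/5)/(28/5)=33/7
back: M2=33/7
back: M1=-6/5−1/5·33/7=-15/7
M: M0=0, M1=-15/7, M2=33/7, M3=0
seg 0: a=5, c=M0/2=0, d=(M1−M0)/(6·3)=-5/42, b=Δ0−h0·(2M0+M1)/6=1/14
seg 1: a=2, c=M1/2=-15/14, d=(M2−M1)/(6·2)=4/7, b=Δ1−h1·(2M1+M2)/6=-22/7
seg 2: a=-4, c=M2/2=33/14, d=(M3−M2)/(6·1)=-11/14, b=Δ2−h2·(2M2+M3)/6=-4/7
t_q=4 → seg 1, τ=1; S=2+-22/7·τ+-15/14·τ²+4/7·τ³=-23/14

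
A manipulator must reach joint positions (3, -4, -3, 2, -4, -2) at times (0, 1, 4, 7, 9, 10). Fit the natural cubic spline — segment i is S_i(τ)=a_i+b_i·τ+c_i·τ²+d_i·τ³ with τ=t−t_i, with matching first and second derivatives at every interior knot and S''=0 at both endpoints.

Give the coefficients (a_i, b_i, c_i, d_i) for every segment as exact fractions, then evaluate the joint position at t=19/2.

Δ: Δ0=-7, Δ1=1/3, Δ2=5/3, Δ3=-3, Δ4=2
row 1: diag=8, rhs=44; c'=3/8, d'=11/2
row 2: denom=12−3·3/8=87/8; d'=(8−3·11/2)/(87/8)=-68/87
row 3: denom=10−3·8/29=266/29; d'=(-28−3·-68/87)/(266/29)=-372/133
row 4: denom=6−2·29/133=740/133; d'=(30−2·-372/133)/(740/133)=2367/370
back: M4=2367/370
back: M3=-372/133−29/133·2367/370=-1551/370
back: M2=-68/87−8/29·-1551/370=208/555
back: M1=11/2−3/8·208/555=1983/370
M: M0=0, M1=1983/370, M2=208/555, M3=-1551/370, M4=2367/370, M5=0
seg 0: a=3, c=M0/2=0, d=(M1−M0)/(6·1)=661/740, b=Δ0−h0·(2M0+M1)/6=-5841/740
seg 1: a=-4, c=M1/2=1983/740, d=(M2−M1)/(6·3)=-5533/19980, b=Δ1−h1·(2M1+M2)/6=-1929/370
seg 2: a=-3, c=M2/2=104/555, d=(M3−M2)/(6·3)=-137/540, b=Δ2−h2·(2M2+M3)/6=2507/740
seg 3: a=2, c=M3/2=-1551/740, d=(M4−M3)/(6·2)=653/740, b=Δ3−h3·(2M3+M4)/6=-173/74
seg 4: a=-4, c=M4/2=2367/740, d=(M5−M4)/(6·1)=-789/740, b=Δ4−h4·(2M4+M5)/6=-49/370
t_q=19/2 → seg 4, τ=1/2; S=-4+-49/370·τ+2367/740·τ²+-789/740·τ³=-20127/5920

  seg 0: a=3 b=-5841/740 c=0 d=661/740
  seg 1: a=-4 b=-1929/370 c=1983/740 d=-5533/19980
  seg 2: a=-3 b=2507/740 c=104/555 d=-137/540
  seg 3: a=2 b=-173/74 c=-1551/740 d=653/740
  seg 4: a=-4 b=-49/370 c=2367/740 d=-789/740
S(19/2) = -20127/5920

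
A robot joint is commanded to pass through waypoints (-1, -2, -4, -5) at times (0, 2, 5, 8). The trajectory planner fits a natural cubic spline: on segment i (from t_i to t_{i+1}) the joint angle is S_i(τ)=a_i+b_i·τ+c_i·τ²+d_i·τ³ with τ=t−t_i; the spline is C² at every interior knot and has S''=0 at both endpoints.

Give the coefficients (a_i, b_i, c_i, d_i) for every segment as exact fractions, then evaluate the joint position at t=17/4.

Δ: Δ0=-1/2, Δ1=-2/3, Δ2=-1/3
row 1: diag=10, rhs=-1; c'=3/10, d'=-1/10
row 2: denom=12−3·3/10=111/10; d'=(2−3·-1/10)/(111/10)=23/111
back: M2=23/111
back: M1=-1/10−3/10·23/111=-6/37
M: M0=0, M1=-6/37, M2=23/111, M3=0
seg 0: a=-1, c=M0/2=0, d=(M1−M0)/(6·2)=-1/74, b=Δ0−h0·(2M0+M1)/6=-33/74
seg 1: a=-2, c=M1/2=-3/37, d=(M2−M1)/(6·3)=41/1998, b=Δ1−h1·(2M1+M2)/6=-45/74
seg 2: a=-4, c=M2/2=23/222, d=(M3−M2)/(6·3)=-23/1998, b=Δ2−h2·(2M2+M3)/6=-20/37
t_q=17/4 → seg 1, τ=9/4; S=-2+-45/74·τ+-3/37·τ²+41/1998·τ³=-16789/4736

  seg 0: a=-1 b=-33/74 c=0 d=-1/74
  seg 1: a=-2 b=-45/74 c=-3/37 d=41/1998
  seg 2: a=-4 b=-20/37 c=23/222 d=-23/1998
S(17/4) = -16789/4736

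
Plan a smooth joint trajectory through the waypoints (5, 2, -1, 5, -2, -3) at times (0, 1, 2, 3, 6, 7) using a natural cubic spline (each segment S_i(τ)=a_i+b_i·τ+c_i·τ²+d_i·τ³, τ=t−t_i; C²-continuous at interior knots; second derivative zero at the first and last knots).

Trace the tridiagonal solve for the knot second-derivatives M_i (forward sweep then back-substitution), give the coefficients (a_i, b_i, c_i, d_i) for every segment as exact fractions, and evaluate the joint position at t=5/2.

Δ: Δ0=-3, Δ1=-3, Δ2=6, Δ3=-7/3, Δ4=-1
row 1: diag=4, rhs=0; c'=1/4, d'=0
row 2: denom=4−1·1/4=15/4; d'=(54−1·0)/(15/4)=72/5
row 3: denom=8−1·4/15=116/15; d'=(-50−1·72/5)/(116/15)=-483/58
row 4: denom=8−3·45/116=793/116; d'=(8−3·-483/58)/(793/116)=3826/793
back: M4=3826/793
back: M3=-483/58−45/116·3826/793=-8088/793
back: M2=72/5−4/15·-8088/793=13576/793
back: M1=0−1/4·13576/793=-3394/793
M: M0=0, M1=-3394/793, M2=13576/793, M3=-8088/793, M4=3826/793, M5=0
seg 0: a=5, c=M0/2=0, d=(M1−M0)/(6·1)=-1697/2379, b=Δ0−h0·(2M0+M1)/6=-5440/2379
seg 1: a=2, c=M1/2=-1697/793, d=(M2−M1)/(6·1)=8485/2379, b=Δ1−h1·(2M1+M2)/6=-10531/2379
seg 2: a=-1, c=M2/2=6788/793, d=(M3−M2)/(6·1)=-10832/2379, b=Δ2−h2·(2M2+M3)/6=4742/2379
seg 3: a=5, c=M3/2=-4044/793, d=(M4−M3)/(6·3)=5957/7137, b=Δ3−h3·(2M3+M4)/6=998/183
seg 4: a=-2, c=M4/2=1913/793, d=(M5−M4)/(6·1)=-1913/2379, b=Δ4−h4·(2M4+M5)/6=-6205/2379
t_q=5/2 → seg 2, τ=1/2; S=-1+4742/2379·τ+6788/793·τ²+-10832/2379·τ³=1243/793

  seg 0: a=5 b=-5440/2379 c=0 d=-1697/2379
  seg 1: a=2 b=-10531/2379 c=-1697/793 d=8485/2379
  seg 2: a=-1 b=4742/2379 c=6788/793 d=-10832/2379
  seg 3: a=5 b=998/183 c=-4044/793 d=5957/7137
  seg 4: a=-2 b=-6205/2379 c=1913/793 d=-1913/2379
S(5/2) = 1243/793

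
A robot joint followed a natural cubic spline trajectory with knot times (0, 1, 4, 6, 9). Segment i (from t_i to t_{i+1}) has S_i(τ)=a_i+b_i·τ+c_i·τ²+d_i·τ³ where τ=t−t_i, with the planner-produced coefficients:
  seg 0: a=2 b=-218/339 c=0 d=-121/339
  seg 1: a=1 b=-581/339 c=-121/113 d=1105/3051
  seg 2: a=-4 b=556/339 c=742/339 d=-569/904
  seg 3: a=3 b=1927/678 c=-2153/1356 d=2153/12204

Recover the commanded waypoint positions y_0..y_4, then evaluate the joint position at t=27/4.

y_0=2 y_1=1 y_2=-4 y_3=3 y_4=2
S(27/4) = 124765/28928

y_0 = S_0(0) = a_0 = 2
y_1 = S_1(0) = a_1 = 1
y_2 = S_2(0) = a_2 = -4
y_3 = S_3(0) = a_3 = 3
y_4 = S_3(3) = 2
t_q=27/4 is in segment 3 (τ=3/4); S_3(τ)=124765/28928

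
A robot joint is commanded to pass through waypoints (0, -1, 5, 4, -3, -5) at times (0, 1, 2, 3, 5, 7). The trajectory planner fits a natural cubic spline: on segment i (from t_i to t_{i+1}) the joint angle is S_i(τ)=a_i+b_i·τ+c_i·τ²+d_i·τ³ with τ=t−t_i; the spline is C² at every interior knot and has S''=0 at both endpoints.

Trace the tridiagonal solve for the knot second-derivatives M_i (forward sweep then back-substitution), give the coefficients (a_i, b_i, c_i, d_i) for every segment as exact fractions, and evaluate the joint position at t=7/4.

  seg 0: a=0 b=-2087/628 c=0 d=1459/628
  seg 1: a=-1 b=1145/314 c=4377/628 d=-2899/628
  seg 2: a=5 b=2347/628 c=-1080/157 d=1345/628
  seg 3: a=4 b=-1129/314 c=-285/628 d=315/1256
  seg 4: a=-3 b=-377/157 c=165/157 d=-55/314
S(7/4) = 149027/40192

Δ: Δ0=-1, Δ1=6, Δ2=-1, Δ3=-7/2, Δ4=-1
row 1: diag=4, rhs=42; c'=1/4, d'=21/2
row 2: denom=4−1·1/4=15/4; d'=(-42−1·21/2)/(15/4)=-14
row 3: denom=6−1·4/15=86/15; d'=(-15−1·-14)/(86/15)=-15/86
row 4: denom=8−2·15/43=314/43; d'=(15−2·-15/86)/(314/43)=330/157
back: M4=330/157
back: M3=-15/86−15/43·330/157=-285/314
back: M2=-14−4/15·-285/314=-2160/157
back: M1=21/2−1/4·-2160/157=4377/314
M: M0=0, M1=4377/314, M2=-2160/157, M3=-285/314, M4=330/157, M5=0
seg 0: a=0, c=M0/2=0, d=(M1−M0)/(6·1)=1459/628, b=Δ0−h0·(2M0+M1)/6=-2087/628
seg 1: a=-1, c=M1/2=4377/628, d=(M2−M1)/(6·1)=-2899/628, b=Δ1−h1·(2M1+M2)/6=1145/314
seg 2: a=5, c=M2/2=-1080/157, d=(M3−M2)/(6·1)=1345/628, b=Δ2−h2·(2M2+M3)/6=2347/628
seg 3: a=4, c=M3/2=-285/628, d=(M4−M3)/(6·2)=315/1256, b=Δ3−h3·(2M3+M4)/6=-1129/314
seg 4: a=-3, c=M4/2=165/157, d=(M5−M4)/(6·2)=-55/314, b=Δ4−h4·(2M4+M5)/6=-377/157
t_q=7/4 → seg 1, τ=3/4; S=-1+1145/314·τ+4377/628·τ²+-2899/628·τ³=149027/40192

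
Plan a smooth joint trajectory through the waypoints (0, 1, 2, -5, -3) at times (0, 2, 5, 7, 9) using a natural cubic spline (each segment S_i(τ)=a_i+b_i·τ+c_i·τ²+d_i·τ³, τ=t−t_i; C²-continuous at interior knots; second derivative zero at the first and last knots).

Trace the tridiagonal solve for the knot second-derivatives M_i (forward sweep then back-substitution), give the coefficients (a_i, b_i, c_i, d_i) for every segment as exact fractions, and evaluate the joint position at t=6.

Δ: Δ0=1/2, Δ1=1/3, Δ2=-7/2, Δ3=1
row 1: diag=10, rhs=-1; c'=3/10, d'=-1/10
row 2: denom=10−3·3/10=91/10; d'=(-23−3·-1/10)/(91/10)=-227/91
row 3: denom=8−2·20/91=688/91; d'=(27−2·-227/91)/(688/91)=2911/688
back: M3=2911/688
back: M2=-227/91−20/91·2911/688=-589/172
back: M1=-1/10−3/10·-589/172=319/344
M: M0=0, M1=319/344, M2=-589/172, M3=2911/688, M4=0
seg 0: a=0, c=M0/2=0, d=(M1−M0)/(6·2)=319/4128, b=Δ0−h0·(2M0+M1)/6=197/1032
seg 1: a=1, c=M1/2=319/688, d=(M2−M1)/(6·3)=-499/2064, b=Δ1−h1·(2M1+M2)/6=577/516
seg 2: a=2, c=M2/2=-589/344, d=(M3−M2)/(6·2)=5267/8256, b=Δ2−h2·(2M2+M3)/6=-5423/2064
seg 3: a=-5, c=M3/2=2911/1376, d=(M4−M3)/(6·2)=-2911/8256, b=Δ3−h3·(2M3+M4)/6=-1879/1032
t_q=6 → seg 2, τ=1; S=2+-5423/2064·τ+-589/344·τ²+5267/8256·τ³=-4683/2752

  seg 0: a=0 b=197/1032 c=0 d=319/4128
  seg 1: a=1 b=577/516 c=319/688 d=-499/2064
  seg 2: a=2 b=-5423/2064 c=-589/344 d=5267/8256
  seg 3: a=-5 b=-1879/1032 c=2911/1376 d=-2911/8256
S(6) = -4683/2752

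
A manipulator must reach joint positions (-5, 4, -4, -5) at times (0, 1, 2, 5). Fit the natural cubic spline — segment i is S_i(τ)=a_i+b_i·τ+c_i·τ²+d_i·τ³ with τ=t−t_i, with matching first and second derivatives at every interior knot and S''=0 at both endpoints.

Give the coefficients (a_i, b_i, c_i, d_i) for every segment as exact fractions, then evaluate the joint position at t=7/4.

  seg 0: a=-5 b=1268/93 c=0 d=-431/93
  seg 1: a=4 b=-25/93 c=-431/31 d=574/93
  seg 2: a=-4 b=-889/93 c=143/31 d=-143/279
S(7/4) = -1407/992

Δ: Δ0=9, Δ1=-8, Δ2=-1/3
row 1: diag=4, rhs=-102; c'=1/4, d'=-51/2
row 2: denom=8−1·1/4=31/4; d'=(46−1·-51/2)/(31/4)=286/31
back: M2=286/31
back: M1=-51/2−1/4·286/31=-862/31
M: M0=0, M1=-862/31, M2=286/31, M3=0
seg 0: a=-5, c=M0/2=0, d=(M1−M0)/(6·1)=-431/93, b=Δ0−h0·(2M0+M1)/6=1268/93
seg 1: a=4, c=M1/2=-431/31, d=(M2−M1)/(6·1)=574/93, b=Δ1−h1·(2M1+M2)/6=-25/93
seg 2: a=-4, c=M2/2=143/31, d=(M3−M2)/(6·3)=-143/279, b=Δ2−h2·(2M2+M3)/6=-889/93
t_q=7/4 → seg 1, τ=3/4; S=4+-25/93·τ+-431/31·τ²+574/93·τ³=-1407/992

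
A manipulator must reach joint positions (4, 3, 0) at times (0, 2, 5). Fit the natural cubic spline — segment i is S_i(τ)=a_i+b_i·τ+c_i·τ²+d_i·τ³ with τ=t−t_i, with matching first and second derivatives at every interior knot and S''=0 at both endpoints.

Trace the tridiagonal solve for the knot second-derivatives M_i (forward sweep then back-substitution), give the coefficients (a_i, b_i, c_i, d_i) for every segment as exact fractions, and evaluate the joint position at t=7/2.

Δ: Δ0=-1/2, Δ1=-1
row 1: diag=10, rhs=-3; c'=3/10, d'=-3/10
back: M1=-3/10
M: M0=0, M1=-3/10, M2=0
seg 0: a=4, c=M0/2=0, d=(M1−M0)/(6·2)=-1/40, b=Δ0−h0·(2M0+M1)/6=-2/5
seg 1: a=3, c=M1/2=-3/20, d=(M2−M1)/(6·3)=1/60, b=Δ1−h1·(2M1+M2)/6=-7/10
t_q=7/2 → seg 1, τ=3/2; S=3+-7/10·τ+-3/20·τ²+1/60·τ³=267/160

  seg 0: a=4 b=-2/5 c=0 d=-1/40
  seg 1: a=3 b=-7/10 c=-3/20 d=1/60
S(7/2) = 267/160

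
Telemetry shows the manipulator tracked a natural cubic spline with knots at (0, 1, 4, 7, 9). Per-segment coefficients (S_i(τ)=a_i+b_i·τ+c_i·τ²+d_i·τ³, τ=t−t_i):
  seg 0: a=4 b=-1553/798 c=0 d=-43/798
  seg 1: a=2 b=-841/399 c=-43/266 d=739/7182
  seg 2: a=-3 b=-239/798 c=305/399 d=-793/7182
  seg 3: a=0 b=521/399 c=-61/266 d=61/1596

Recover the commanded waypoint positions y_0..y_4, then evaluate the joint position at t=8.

y_0 = S_0(0) = a_0 = 4
y_1 = S_1(0) = a_1 = 2
y_2 = S_2(0) = a_2 = -3
y_3 = S_3(0) = a_3 = 0
y_4 = S_3(2) = 2
t_q=8 is in segment 3 (τ=1); S_3(τ)=593/532

y_0=4 y_1=2 y_2=-3 y_3=0 y_4=2
S(8) = 593/532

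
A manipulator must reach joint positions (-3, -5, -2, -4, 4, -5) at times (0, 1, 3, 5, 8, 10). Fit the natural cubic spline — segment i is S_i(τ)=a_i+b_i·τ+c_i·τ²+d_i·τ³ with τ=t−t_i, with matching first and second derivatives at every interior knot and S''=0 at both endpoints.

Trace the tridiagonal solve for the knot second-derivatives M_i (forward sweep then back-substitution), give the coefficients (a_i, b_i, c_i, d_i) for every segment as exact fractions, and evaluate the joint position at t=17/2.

Δ: Δ0=-2, Δ1=3/2, Δ2=-1, Δ3=8/3, Δ4=-9/2
row 1: diag=6, rhs=21; c'=1/3, d'=7/2
row 2: denom=8−2·1/3=22/3; d'=(-15−2·7/2)/(22/3)=-3
row 3: denom=10−2·3/11=104/11; d'=(22−2·-3)/(104/11)=77/26
row 4: denom=10−3·33/104=941/104; d'=(-43−3·77/26)/(941/104)=-5396/941
back: M4=-5396/941
back: M3=77/26−33/104·-5396/941=4499/941
back: M2=-3−3/11·4499/941=-4050/941
back: M1=7/2−1/3·-4050/941=9287/1882
M: M0=0, M1=9287/1882, M2=-4050/941, M3=4499/941, M4=-5396/941, M5=0
seg 0: a=-3, c=M0/2=0, d=(M1−M0)/(6·1)=9287/11292, b=Δ0−h0·(2M0+M1)/6=-31871/11292
seg 1: a=-5, c=M1/2=9287/3764, d=(M2−M1)/(6·2)=-17387/22584, b=Δ1−h1·(2M1+M2)/6=-2005/5646
seg 2: a=-2, c=M2/2=-2025/941, d=(M3−M2)/(6·2)=8549/11292, b=Δ2−h2·(2M2+M3)/6=778/2823
seg 3: a=-4, c=M3/2=4499/1882, d=(M4−M3)/(6·3)=-9895/16938, b=Δ3−h3·(2M3+M4)/6=2125/2823
seg 4: a=4, c=M4/2=-2698/941, d=(M5−M4)/(6·2)=1349/2823, b=Δ4−h4·(2M4+M5)/6=-3823/5646
t_q=17/2 → seg 4, τ=1/2; S=4+-3823/5646·τ+-2698/941·τ²+1349/2823·τ³=22617/7528

  seg 0: a=-3 b=-31871/11292 c=0 d=9287/11292
  seg 1: a=-5 b=-2005/5646 c=9287/3764 d=-17387/22584
  seg 2: a=-2 b=778/2823 c=-2025/941 d=8549/11292
  seg 3: a=-4 b=2125/2823 c=4499/1882 d=-9895/16938
  seg 4: a=4 b=-3823/5646 c=-2698/941 d=1349/2823
S(17/2) = 22617/7528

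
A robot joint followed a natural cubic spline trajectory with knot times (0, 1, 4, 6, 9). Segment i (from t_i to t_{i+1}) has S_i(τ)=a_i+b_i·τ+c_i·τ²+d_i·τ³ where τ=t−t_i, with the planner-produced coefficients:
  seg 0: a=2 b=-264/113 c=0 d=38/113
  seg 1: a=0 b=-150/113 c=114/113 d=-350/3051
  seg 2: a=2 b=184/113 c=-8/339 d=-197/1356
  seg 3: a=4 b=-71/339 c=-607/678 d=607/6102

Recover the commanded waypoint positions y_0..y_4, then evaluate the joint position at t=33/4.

y_0 = S_0(0) = a_0 = 2
y_1 = S_1(0) = a_1 = 0
y_2 = S_2(0) = a_2 = 2
y_3 = S_3(0) = a_3 = 4
y_4 = S_3(3) = -2
t_q=33/4 is in segment 3 (τ=9/4); S_3(τ)=1873/14464

y_0=2 y_1=0 y_2=2 y_3=4 y_4=-2
S(33/4) = 1873/14464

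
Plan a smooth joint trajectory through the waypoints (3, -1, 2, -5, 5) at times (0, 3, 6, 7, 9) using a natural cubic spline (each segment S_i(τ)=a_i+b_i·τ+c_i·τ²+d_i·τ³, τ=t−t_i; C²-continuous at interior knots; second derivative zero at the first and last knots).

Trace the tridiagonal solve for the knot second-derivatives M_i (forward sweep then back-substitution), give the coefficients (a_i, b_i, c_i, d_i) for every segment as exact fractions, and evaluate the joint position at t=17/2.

  seg 0: a=3 b=-1549/510 c=0 d=869/4590
  seg 1: a=-1 b=529/255 c=869/510 d=-631/918
  seg 2: a=2 b=-3193/510 c=-381/85 d=1909/510
  seg 3: a=-5 b=-1019/255 c=1147/170 d=-1147/1020
S(17/2) = 213/544

Δ: Δ0=-4/3, Δ1=1, Δ2=-7, Δ3=5
row 1: diag=12, rhs=14; c'=1/4, d'=7/6
row 2: denom=8−3·1/4=29/4; d'=(-48−3·7/6)/(29/4)=-206/29
row 3: denom=6−1·4/29=170/29; d'=(72−1·-206/29)/(170/29)=1147/85
back: M3=1147/85
back: M2=-206/29−4/29·1147/85=-762/85
back: M1=7/6−1/4·-762/85=869/255
M: M0=0, M1=869/255, M2=-762/85, M3=1147/85, M4=0
seg 0: a=3, c=M0/2=0, d=(M1−M0)/(6·3)=869/4590, b=Δ0−h0·(2M0+M1)/6=-1549/510
seg 1: a=-1, c=M1/2=869/510, d=(M2−M1)/(6·3)=-631/918, b=Δ1−h1·(2M1+M2)/6=529/255
seg 2: a=2, c=M2/2=-381/85, d=(M3−M2)/(6·1)=1909/510, b=Δ2−h2·(2M2+M3)/6=-3193/510
seg 3: a=-5, c=M3/2=1147/170, d=(M4−M3)/(6·2)=-1147/1020, b=Δ3−h3·(2M3+M4)/6=-1019/255
t_q=17/2 → seg 3, τ=3/2; S=-5+-1019/255·τ+1147/170·τ²+-1147/1020·τ³=213/544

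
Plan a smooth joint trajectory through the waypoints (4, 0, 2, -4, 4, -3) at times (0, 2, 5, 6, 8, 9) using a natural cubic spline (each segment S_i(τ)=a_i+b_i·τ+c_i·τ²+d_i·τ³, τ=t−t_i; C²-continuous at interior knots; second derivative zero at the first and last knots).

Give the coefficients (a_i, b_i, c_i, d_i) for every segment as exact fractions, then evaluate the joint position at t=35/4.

  seg 0: a=4 b=-5647/1659 c=0 d=2329/6636
  seg 1: a=0 b=1340/1659 c=2329/1106 d=-2381/3318
  seg 2: a=2 b=-19685/3318 c=-2407/553 d=14219/3318
  seg 3: a=-4 b=-2956/1659 c=9405/1106 d=-18623/6636
  seg 4: a=4 b=-2395/1659 c=-4609/553 d=4609/1659
S(35/4) = -21195/35392

Δ: Δ0=-2, Δ1=2/3, Δ2=-6, Δ3=4, Δ4=-7
row 1: diag=10, rhs=16; c'=3/10, d'=8/5
row 2: denom=8−3·3/10=71/10; d'=(-40−3·8/5)/(71/10)=-448/71
row 3: denom=6−1·10/71=416/71; d'=(60−1·-448/71)/(416/71)=1177/104
row 4: denom=6−2·71/208=553/104; d'=(-66−2·1177/104)/(553/104)=-9218/553
back: M4=-9218/553
back: M3=1177/104−71/208·-9218/553=9405/553
back: M2=-448/71−10/71·9405/553=-4814/553
back: M1=8/5−3/10·-4814/553=2329/553
M: M0=0, M1=2329/553, M2=-4814/553, M3=9405/553, M4=-9218/553, M5=0
seg 0: a=4, c=M0/2=0, d=(M1−M0)/(6·2)=2329/6636, b=Δ0−h0·(2M0+M1)/6=-5647/1659
seg 1: a=0, c=M1/2=2329/1106, d=(M2−M1)/(6·3)=-2381/3318, b=Δ1−h1·(2M1+M2)/6=1340/1659
seg 2: a=2, c=M2/2=-2407/553, d=(M3−M2)/(6·1)=14219/3318, b=Δ2−h2·(2M2+M3)/6=-19685/3318
seg 3: a=-4, c=M3/2=9405/1106, d=(M4−M3)/(6·2)=-18623/6636, b=Δ3−h3·(2M3+M4)/6=-2956/1659
seg 4: a=4, c=M4/2=-4609/553, d=(M5−M4)/(6·1)=4609/1659, b=Δ4−h4·(2M4+M5)/6=-2395/1659
t_q=35/4 → seg 4, τ=3/4; S=4+-2395/1659·τ+-4609/553·τ²+4609/1659·τ³=-21195/35392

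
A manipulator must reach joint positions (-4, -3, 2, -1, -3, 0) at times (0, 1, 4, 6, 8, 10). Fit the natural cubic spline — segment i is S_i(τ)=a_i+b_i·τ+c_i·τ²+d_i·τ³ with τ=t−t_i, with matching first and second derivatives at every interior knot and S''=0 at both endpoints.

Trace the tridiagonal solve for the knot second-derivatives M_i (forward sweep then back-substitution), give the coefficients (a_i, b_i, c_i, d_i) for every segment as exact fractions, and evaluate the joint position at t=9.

Δ: Δ0=1, Δ1=5/3, Δ2=-3/2, Δ3=-1, Δ4=3/2
row 1: diag=8, rhs=4; c'=3/8, d'=1/2
row 2: denom=10−3·3/8=71/8; d'=(-19−3·1/2)/(71/8)=-164/71
row 3: denom=8−2·16/71=536/71; d'=(3−2·-164/71)/(536/71)=541/536
row 4: denom=8−2·71/268=1001/134; d'=(15−2·541/536)/(1001/134)=497/286
back: M4=497/286
back: M3=541/536−71/268·497/286=157/286
back: M2=-164/71−16/71·157/286=-348/143
back: M1=1/2−3/8·-348/143=202/143
M: M0=0, M1=202/143, M2=-348/143, M3=157/286, M4=497/286, M5=0
seg 0: a=-4, c=M0/2=0, d=(M1−M0)/(6·1)=101/429, b=Δ0−h0·(2M0+M1)/6=328/429
seg 1: a=-3, c=M1/2=101/143, d=(M2−M1)/(6·3)=-25/117, b=Δ1−h1·(2M1+M2)/6=631/429
seg 2: a=2, c=M2/2=-174/143, d=(M3−M2)/(6·2)=853/3432, b=Δ2−h2·(2M2+M3)/6=-2/33
seg 3: a=-1, c=M3/2=157/572, d=(M4−M3)/(6·2)=85/858, b=Δ3−h3·(2M3+M4)/6=-1669/858
seg 4: a=-3, c=M4/2=497/572, d=(M5−M4)/(6·2)=-497/3432, b=Δ4−h4·(2M4+M5)/6=293/858
t_q=9 → seg 4, τ=1; S=-3+293/858·τ+497/572·τ²+-497/3432·τ³=-2213/1144

  seg 0: a=-4 b=328/429 c=0 d=101/429
  seg 1: a=-3 b=631/429 c=101/143 d=-25/117
  seg 2: a=2 b=-2/33 c=-174/143 d=853/3432
  seg 3: a=-1 b=-1669/858 c=157/572 d=85/858
  seg 4: a=-3 b=293/858 c=497/572 d=-497/3432
S(9) = -2213/1144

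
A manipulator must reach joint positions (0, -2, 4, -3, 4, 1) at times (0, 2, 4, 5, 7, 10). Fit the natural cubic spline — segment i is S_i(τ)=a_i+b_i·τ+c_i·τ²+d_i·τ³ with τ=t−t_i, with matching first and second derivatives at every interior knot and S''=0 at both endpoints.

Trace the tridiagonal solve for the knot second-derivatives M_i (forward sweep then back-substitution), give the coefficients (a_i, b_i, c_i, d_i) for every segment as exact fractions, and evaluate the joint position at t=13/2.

  seg 0: a=0 b=-961/298 c=0 d=663/1192
  seg 1: a=-2 b=514/149 c=1989/596 d=-2123/1192
  seg 2: a=4 b=-1363/298 c=-1095/149 d=1467/298
  seg 3: a=-3 b=-671/149 c=2211/298 d=-2037/1192
  seg 4: a=4 b=1391/298 c=-1689/596 d=563/1788
S(13/2) = 11169/9536

Δ: Δ0=-1, Δ1=3, Δ2=-7, Δ3=7/2, Δ4=-1
row 1: diag=8, rhs=24; c'=1/4, d'=3
row 2: denom=6−2·1/4=11/2; d'=(-60−2·3)/(11/2)=-12
row 3: denom=6−1·2/11=64/11; d'=(63−1·-12)/(64/11)=825/64
row 4: denom=10−2·11/32=149/16; d'=(-27−2·825/64)/(149/16)=-1689/298
back: M4=-1689/298
back: M3=825/64−11/32·-1689/298=2211/149
back: M2=-12−2/11·2211/149=-2190/149
back: M1=3−1/4·-2190/149=1989/298
M: M0=0, M1=1989/298, M2=-2190/149, M3=2211/149, M4=-1689/298, M5=0
seg 0: a=0, c=M0/2=0, d=(M1−M0)/(6·2)=663/1192, b=Δ0−h0·(2M0+M1)/6=-961/298
seg 1: a=-2, c=M1/2=1989/596, d=(M2−M1)/(6·2)=-2123/1192, b=Δ1−h1·(2M1+M2)/6=514/149
seg 2: a=4, c=M2/2=-1095/149, d=(M3−M2)/(6·1)=1467/298, b=Δ2−h2·(2M2+M3)/6=-1363/298
seg 3: a=-3, c=M3/2=2211/298, d=(M4−M3)/(6·2)=-2037/1192, b=Δ3−h3·(2M3+M4)/6=-671/149
seg 4: a=4, c=M4/2=-1689/596, d=(M5−M4)/(6·3)=563/1788, b=Δ4−h4·(2M4+M5)/6=1391/298
t_q=13/2 → seg 3, τ=3/2; S=-3+-671/149·τ+2211/298·τ²+-2037/1192·τ³=11169/9536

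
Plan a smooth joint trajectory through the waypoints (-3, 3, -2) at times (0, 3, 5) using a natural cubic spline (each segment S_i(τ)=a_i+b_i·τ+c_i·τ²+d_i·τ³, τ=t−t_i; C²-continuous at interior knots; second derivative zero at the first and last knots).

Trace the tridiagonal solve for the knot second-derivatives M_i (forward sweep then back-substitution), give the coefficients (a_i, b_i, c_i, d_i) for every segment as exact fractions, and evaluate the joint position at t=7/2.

Δ: Δ0=2, Δ1=-5/2
row 1: diag=10, rhs=-27; c'=1/5, d'=-27/10
back: M1=-27/10
M: M0=0, M1=-27/10, M2=0
seg 0: a=-3, c=M0/2=0, d=(M1−M0)/(6·3)=-3/20, b=Δ0−h0·(2M0+M1)/6=67/20
seg 1: a=3, c=M1/2=-27/20, d=(M2−M1)/(6·2)=9/40, b=Δ1−h1·(2M1+M2)/6=-7/10
t_q=7/2 → seg 1, τ=1/2; S=3+-7/10·τ+-27/20·τ²+9/40·τ³=749/320

  seg 0: a=-3 b=67/20 c=0 d=-3/20
  seg 1: a=3 b=-7/10 c=-27/20 d=9/40
S(7/2) = 749/320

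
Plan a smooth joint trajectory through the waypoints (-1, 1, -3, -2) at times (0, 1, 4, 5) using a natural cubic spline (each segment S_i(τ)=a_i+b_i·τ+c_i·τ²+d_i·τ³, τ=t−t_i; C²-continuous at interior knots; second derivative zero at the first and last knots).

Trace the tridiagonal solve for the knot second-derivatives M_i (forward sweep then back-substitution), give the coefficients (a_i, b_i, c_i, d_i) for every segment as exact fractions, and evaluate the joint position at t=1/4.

Δ: Δ0=2, Δ1=-4/3, Δ2=1
row 1: diag=8, rhs=-20; c'=3/8, d'=-5/2
row 2: denom=8−3·3/8=55/8; d'=(14−3·-5/2)/(55/8)=172/55
back: M2=172/55
back: M1=-5/2−3/8·172/55=-202/55
M: M0=0, M1=-202/55, M2=172/55, M3=0
seg 0: a=-1, c=M0/2=0, d=(M1−M0)/(6·1)=-101/165, b=Δ0−h0·(2M0+M1)/6=431/165
seg 1: a=1, c=M1/2=-101/55, d=(M2−M1)/(6·3)=17/45, b=Δ1−h1·(2M1+M2)/6=128/165
seg 2: a=-3, c=M2/2=86/55, d=(M3−M2)/(6·1)=-86/165, b=Δ2−h2·(2M2+M3)/6=-7/165
t_q=1/4 → seg 0, τ=1/4; S=-1+431/165·τ+0·τ²+-101/165·τ³=-251/704

  seg 0: a=-1 b=431/165 c=0 d=-101/165
  seg 1: a=1 b=128/165 c=-101/55 d=17/45
  seg 2: a=-3 b=-7/165 c=86/55 d=-86/165
S(1/4) = -251/704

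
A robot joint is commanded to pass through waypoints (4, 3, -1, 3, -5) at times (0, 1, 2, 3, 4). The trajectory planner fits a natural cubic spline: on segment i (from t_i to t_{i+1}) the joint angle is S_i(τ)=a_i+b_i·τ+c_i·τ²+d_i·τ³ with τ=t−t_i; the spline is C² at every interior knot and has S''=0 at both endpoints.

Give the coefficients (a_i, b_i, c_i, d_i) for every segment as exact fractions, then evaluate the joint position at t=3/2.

Δ: Δ0=-1, Δ1=-4, Δ2=4, Δ3=-8
row 1: diag=4, rhs=-18; c'=1/4, d'=-9/2
row 2: denom=4−1·1/4=15/4; d'=(48−1·-9/2)/(15/4)=14
row 3: denom=4−1·4/15=56/15; d'=(-72−1·14)/(56/15)=-645/28
back: M3=-645/28
back: M2=14−4/15·-645/28=141/7
back: M1=-9/2−1/4·141/7=-267/28
M: M0=0, M1=-267/28, M2=141/7, M3=-645/28, M4=0
seg 0: a=4, c=M0/2=0, d=(M1−M0)/(6·1)=-89/56, b=Δ0−h0·(2M0+M1)/6=33/56
seg 1: a=3, c=M1/2=-267/56, d=(M2−M1)/(6·1)=277/56, b=Δ1−h1·(2M1+M2)/6=-117/28
seg 2: a=-1, c=M2/2=141/14, d=(M3−M2)/(6·1)=-403/56, b=Δ2−h2·(2M2+M3)/6=9/8
seg 3: a=3, c=M3/2=-645/56, d=(M4−M3)/(6·1)=215/56, b=Δ3−h3·(2M3+M4)/6=-9/28
t_q=3/2 → seg 1, τ=1/2; S=3+-117/28·τ+-267/56·τ²+277/56·τ³=151/448

  seg 0: a=4 b=33/56 c=0 d=-89/56
  seg 1: a=3 b=-117/28 c=-267/56 d=277/56
  seg 2: a=-1 b=9/8 c=141/14 d=-403/56
  seg 3: a=3 b=-9/28 c=-645/56 d=215/56
S(3/2) = 151/448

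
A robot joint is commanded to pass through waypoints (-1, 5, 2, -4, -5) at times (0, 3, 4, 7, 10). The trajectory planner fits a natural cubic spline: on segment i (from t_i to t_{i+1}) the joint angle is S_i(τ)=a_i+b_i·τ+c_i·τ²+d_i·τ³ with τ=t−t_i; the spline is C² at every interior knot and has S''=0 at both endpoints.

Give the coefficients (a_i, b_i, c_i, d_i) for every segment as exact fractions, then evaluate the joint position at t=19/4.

Δ: Δ0=2, Δ1=-3, Δ2=-2, Δ3=-1/3
row 1: diag=8, rhs=-30; c'=1/8, d'=-15/4
row 2: denom=8−1·1/8=63/8; d'=(6−1·-15/4)/(63/8)=26/21
row 3: denom=12−3·8/21=76/7; d'=(10−3·26/21)/(76/7)=11/19
back: M3=11/19
back: M2=26/21−8/21·11/19=58/57
back: M1=-15/4−1/8·58/57=-221/57
M: M0=0, M1=-221/57, M2=58/57, M3=11/19, M4=0
seg 0: a=-1, c=M0/2=0, d=(M1−M0)/(6·3)=-221/1026, b=Δ0−h0·(2M0+M1)/6=449/114
seg 1: a=5, c=M1/2=-221/114, d=(M2−M1)/(6·1)=31/38, b=Δ1−h1·(2M1+M2)/6=-107/57
seg 2: a=2, c=M2/2=29/57, d=(M3−M2)/(6·3)=-25/1026, b=Δ2−h2·(2M2+M3)/6=-377/114
seg 3: a=-4, c=M3/2=11/38, d=(M4−M3)/(6·3)=-11/342, b=Δ3−h3·(2M3+M4)/6=-52/57
t_q=19/4 → seg 2, τ=3/4; S=2+-377/114·τ+29/57·τ²+-25/1026·τ³=-497/2432

  seg 0: a=-1 b=449/114 c=0 d=-221/1026
  seg 1: a=5 b=-107/57 c=-221/114 d=31/38
  seg 2: a=2 b=-377/114 c=29/57 d=-25/1026
  seg 3: a=-4 b=-52/57 c=11/38 d=-11/342
S(19/4) = -497/2432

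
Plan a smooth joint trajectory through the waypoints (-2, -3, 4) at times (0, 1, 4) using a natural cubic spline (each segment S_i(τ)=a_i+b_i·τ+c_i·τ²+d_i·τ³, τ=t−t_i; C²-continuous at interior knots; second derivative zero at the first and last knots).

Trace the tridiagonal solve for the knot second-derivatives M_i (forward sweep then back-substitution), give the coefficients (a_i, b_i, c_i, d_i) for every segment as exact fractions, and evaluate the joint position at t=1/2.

Δ: Δ0=-1, Δ1=7/3
row 1: diag=8, rhs=20; c'=3/8, d'=5/2
back: M1=5/2
M: M0=0, M1=5/2, M2=0
seg 0: a=-2, c=M0/2=0, d=(M1−M0)/(6·1)=5/12, b=Δ0−h0·(2M0+M1)/6=-17/12
seg 1: a=-3, c=M1/2=5/4, d=(M2−M1)/(6·3)=-5/36, b=Δ1−h1·(2M1+M2)/6=-1/6
t_q=1/2 → seg 0, τ=1/2; S=-2+-17/12·τ+0·τ²+5/12·τ³=-85/32

  seg 0: a=-2 b=-17/12 c=0 d=5/12
  seg 1: a=-3 b=-1/6 c=5/4 d=-5/36
S(1/2) = -85/32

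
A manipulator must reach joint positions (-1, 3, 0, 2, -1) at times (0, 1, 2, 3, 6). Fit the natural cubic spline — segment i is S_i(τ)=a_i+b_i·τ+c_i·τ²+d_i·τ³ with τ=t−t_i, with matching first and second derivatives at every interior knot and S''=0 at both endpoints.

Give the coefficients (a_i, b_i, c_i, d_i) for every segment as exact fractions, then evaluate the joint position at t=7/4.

Δ: Δ0=4, Δ1=-3, Δ2=2, Δ3=-1
row 1: diag=4, rhs=-42; c'=1/4, d'=-21/2
row 2: denom=4−1·1/4=15/4; d'=(30−1·-21/2)/(15/4)=54/5
row 3: denom=8−1·4/15=116/15; d'=(-18−1·54/5)/(116/15)=-108/29
back: M3=-108/29
back: M2=54/5−4/15·-108/29=342/29
back: M1=-21/2−1/4·342/29=-390/29
M: M0=0, M1=-390/29, M2=342/29, M3=-108/29, M4=0
seg 0: a=-1, c=M0/2=0, d=(M1−M0)/(6·1)=-65/29, b=Δ0−h0·(2M0+M1)/6=181/29
seg 1: a=3, c=M1/2=-195/29, d=(M2−M1)/(6·1)=122/29, b=Δ1−h1·(2M1+M2)/6=-14/29
seg 2: a=0, c=M2/2=171/29, d=(M3−M2)/(6·1)=-75/29, b=Δ2−h2·(2M2+M3)/6=-38/29
seg 3: a=2, c=M3/2=-54/29, d=(M4−M3)/(6·3)=6/29, b=Δ3−h3·(2M3+M4)/6=79/29
t_q=7/4 → seg 1, τ=3/4; S=3+-14/29·τ+-195/29·τ²+122/29·τ³=585/928

  seg 0: a=-1 b=181/29 c=0 d=-65/29
  seg 1: a=3 b=-14/29 c=-195/29 d=122/29
  seg 2: a=0 b=-38/29 c=171/29 d=-75/29
  seg 3: a=2 b=79/29 c=-54/29 d=6/29
S(7/4) = 585/928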